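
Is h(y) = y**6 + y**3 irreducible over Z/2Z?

No

Check for roots in Z/2Z: h(0) = 0 → root; h(1) = 0 → root.
h(0) = 0, so (y) divides h(y); h is reducible.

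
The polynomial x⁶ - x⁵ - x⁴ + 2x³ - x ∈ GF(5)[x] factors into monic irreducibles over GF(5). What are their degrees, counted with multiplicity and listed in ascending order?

Write f(x) = x⁶ - x⁵ - x⁴ + 2x³ - x.
Roots in GF(5): f(0) = 0 → root; f(1) = 0 → root; f(2) = 0 → root; f(3) = 1; f(4) = 0 → root.
Linear factors from roots: (x), (x - 1), (x - 2), (x + 1).
Complete factorization: f(x) = (x)·(x + 1)·(x - 2)·(x - 1)·(x² + x + 2).
Factor degrees with multiplicity: 1 + 1 + 1 + 1 + 2 = 6.

1, 1, 1, 1, 2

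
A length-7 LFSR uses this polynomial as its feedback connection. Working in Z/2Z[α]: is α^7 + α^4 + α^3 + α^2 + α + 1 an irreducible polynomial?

Write f(α) = α^7 + α^4 + α^3 + α^2 + α + 1.
Check for roots in Z/2Z: f(0) = 1; f(1) = 0 → root.
f(1) = 0, so (α − 1) divides f(α); f is reducible.

No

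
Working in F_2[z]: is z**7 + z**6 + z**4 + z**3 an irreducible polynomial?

No

Write g(z) = z**7 + z**6 + z**4 + z**3.
Check for roots in F_2: g(0) = 0 → root; g(1) = 0 → root.
g(0) = 0, so (z) divides g(z); g is reducible.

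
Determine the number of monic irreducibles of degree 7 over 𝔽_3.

312

The number of monic irreducibles of degree 7 over GF(3) is (1/7)·Σ_{d∣7} μ(7/d) 3^d.
Divisors of 7: 1, 7; μ(7/d) for each: -1, 1.
Σ = − 3^1 + 3^7 = 2184.
N = 2184/7 = 312.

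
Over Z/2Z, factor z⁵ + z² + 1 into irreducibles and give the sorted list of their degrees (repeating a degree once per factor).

5

Write h(z) = z⁵ + z² + 1.
Roots in Z/2Z: h(0) = 1; h(1) = 1.
Complete factorization: h(z) = (z⁵ + z² + 1).
Factor degrees with multiplicity: 5 = 5.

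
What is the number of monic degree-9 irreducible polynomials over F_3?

By the necklace-counting formula, N_3(9) = (1/9) Σ_{d|9} μ(9/d)·3^d.
Divisors of 9: 1, 3, 9; μ(9/d) for each: 0, -1, 1.
Σ = − 3^3 + 3^9 = 19656.
N = 19656/9 = 2184.

2184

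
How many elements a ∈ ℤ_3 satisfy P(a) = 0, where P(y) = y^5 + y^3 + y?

Evaluate at each of the 3 elements of ℤ_3:
P(0) = 0 → root; P(1) = 0 → root; P(2) = 0 → root.
Roots: {0, 1, 2}.

3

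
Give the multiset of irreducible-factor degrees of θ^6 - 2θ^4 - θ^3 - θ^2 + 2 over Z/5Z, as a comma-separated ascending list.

Write g(θ) = θ^6 - 2θ^4 - θ^3 - θ^2 + 2.
Roots in Z/5Z: g(0) = 2; g(1) = 4; g(2) = 2; g(3) = 3; g(4) = 1.
Complete factorization: g(θ) = (θ^2 - 2θ - 2)·(θ^4 + 2θ^3 - θ^2 + θ - 1).
Factor degrees with multiplicity: 2 + 4 = 6.

2, 4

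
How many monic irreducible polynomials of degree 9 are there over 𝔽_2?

56

The number of monic irreducibles of degree 9 over GF(2) is (1/9)·Σ_{d∣9} μ(9/d) 2^d.
Divisors of 9: 1, 3, 9; μ(9/d) for each: 0, -1, 1.
Σ = − 2^3 + 2^9 = 504.
N = 504/9 = 56.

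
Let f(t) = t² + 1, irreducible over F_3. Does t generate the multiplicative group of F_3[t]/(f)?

No

|GF(3^2)^×| = 3^2 − 1 = 8. Prime factorization: 8 = 2^3.
f is primitive ⇔ t has order 8 in GF(3)[t]/(f), i.e. t^(8/q) ≠ 1 for each prime q | 8.
t^(4) mod f = 1
Since t^(4) = 1, the order of t divides 4 < 8; not primitive.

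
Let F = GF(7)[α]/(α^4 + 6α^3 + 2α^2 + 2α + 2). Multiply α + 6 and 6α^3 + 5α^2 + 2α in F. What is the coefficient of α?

0

Multiply in GF(7)[α]: (α + 6)·(6α^3 + 5α^2 + 2α) = 6α^4 + 6α^3 + 4α^2 + 5α.
Reduce using α^4 ≡ α^3 + 5α^2 + 5α + 5 (mod α^4 + 6α^3 + 2α^2 + 2α + 2).
Reduced: 5α^3 + 6α^2 + 2.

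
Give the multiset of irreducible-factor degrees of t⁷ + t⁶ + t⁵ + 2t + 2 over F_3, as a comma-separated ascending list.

Write h(t) = t⁷ + t⁶ + t⁵ + 2t + 2.
Roots in F_3: h(0) = 2; h(1) = 1; h(2) = 2.
Complete factorization: h(t) = (t⁷ + t⁶ + t⁵ + 2t + 2).
Factor degrees with multiplicity: 7 = 7.

7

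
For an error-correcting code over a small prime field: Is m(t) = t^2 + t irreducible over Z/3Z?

Check for roots in Z/3Z: m(0) = 0 → root; m(1) = 2; m(2) = 0 → root.
m(0) = 0, so (t) divides m(t); m is reducible.

No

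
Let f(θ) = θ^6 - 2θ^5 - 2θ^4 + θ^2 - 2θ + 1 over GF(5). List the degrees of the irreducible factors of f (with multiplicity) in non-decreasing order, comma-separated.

1, 1, 4

Roots in GF(5): f(0) = 1; f(1) = 2; f(2) = 4; f(3) = 0 → root; f(4) = 0 → root.
Linear factors from roots: (θ + 2), (θ + 1).
Complete factorization: f(θ) = (θ + 1)·(θ + 2)·(θ^4 + θ^2 + 2θ - 2).
Factor degrees with multiplicity: 1 + 1 + 4 = 6.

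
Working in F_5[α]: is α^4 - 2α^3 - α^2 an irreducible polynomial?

No

Write g(α) = α^4 - 2α^3 - α^2.
Check for roots in F_5: g(0) = 0 → root; g(1) = 3; g(2) = 1; g(3) = 3; g(4) = 2.
g(0) = 0, so (α) divides g(α); g is reducible.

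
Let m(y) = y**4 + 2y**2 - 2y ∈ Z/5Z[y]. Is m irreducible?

Check for roots in Z/5Z: m(0) = 0 → root; m(1) = 1; m(2) = 0 → root; m(3) = 3; m(4) = 0 → root.
m(0) = 0, so (y) divides m(y); m is reducible.

No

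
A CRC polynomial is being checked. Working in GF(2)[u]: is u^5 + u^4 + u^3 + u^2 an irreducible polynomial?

No

Write h(u) = u^5 + u^4 + u^3 + u^2.
Check for roots in GF(2): h(0) = 0 → root; h(1) = 0 → root.
h(0) = 0, so (u) divides h(u); h is reducible.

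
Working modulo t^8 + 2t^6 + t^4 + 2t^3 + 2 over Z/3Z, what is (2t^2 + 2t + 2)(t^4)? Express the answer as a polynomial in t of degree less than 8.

2t^6 + 2t^5 + 2t^4

Multiply in Z/3Z[t]: (2t^2 + 2t + 2)·(t^4) = 2t^6 + 2t^5 + 2t^4.
Reduced: 2t^6 + 2t^5 + 2t^4.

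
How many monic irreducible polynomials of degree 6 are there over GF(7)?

By the necklace-counting formula, N_7(6) = (1/6) Σ_{d|6} μ(6/d)·7^d.
Divisors of 6: 1, 2, 3, 6; μ(6/d) for each: 1, -1, -1, 1.
Σ = 7^1 − 7^2 − 7^3 + 7^6 = 117264.
N = 117264/6 = 19544.

19544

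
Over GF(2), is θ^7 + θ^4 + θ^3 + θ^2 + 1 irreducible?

Write f(θ) = θ^7 + θ^4 + θ^3 + θ^2 + 1.
Check for roots in GF(2): f(0) = 1; f(1) = 1.
No roots, so no linear factors.
Monic irreducibles of degree 2 over GF(2): θ^2 + θ + 1.
None of them divide f (all give nonzero remainder).
Monic irreducibles of degree 3 over GF(2): θ^3 + θ + 1, θ^3 + θ^2 + 1.
None of them divide f (all give nonzero remainder).
No irreducible factor of degree ≤ 3 exists, so f is irreducible over GF(2).

Yes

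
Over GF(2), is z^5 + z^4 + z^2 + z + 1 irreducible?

Write m(z) = z^5 + z^4 + z^2 + z + 1.
Check for roots in GF(2): m(0) = 1; m(1) = 1.
No roots, so no linear factors.
Monic irreducibles of degree 2 over GF(2): z^2 + z + 1.
None of them divide m (all give nonzero remainder).
No irreducible factor of degree ≤ 2 exists, so m is irreducible over GF(2).

Yes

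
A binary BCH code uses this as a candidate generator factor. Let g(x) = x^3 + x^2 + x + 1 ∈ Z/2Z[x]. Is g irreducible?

Check for roots in Z/2Z: g(0) = 1; g(1) = 0 → root.
g(1) = 0, so (x − 1) divides g(x); g is reducible.

No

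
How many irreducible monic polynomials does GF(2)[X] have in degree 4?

3

x^(2^4) − x is the product of all monic irreducibles of degree dividing 4; Möbius inversion gives N = (1/4) Σ μ(4/d)·2^d.
Divisors of 4: 1, 2, 4; μ(4/d) for each: 0, -1, 1.
Σ = − 2^2 + 2^4 = 12.
N = 12/4 = 3.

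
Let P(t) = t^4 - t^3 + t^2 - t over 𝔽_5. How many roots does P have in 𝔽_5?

4

Evaluate at each of the 5 elements of 𝔽_5:
P(0) = 0 → root; P(1) = 0 → root; P(2) = 0 → root; P(3) = 0 → root; P(4) = 4.
Roots: {0, 1, 2, 3}.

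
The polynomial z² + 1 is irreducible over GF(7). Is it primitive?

No

Write f(z) = z² + 1.
|GF(7^2)^×| = 7^2 − 1 = 48. Prime factorization: 48 = 2^4·3.
f is primitive ⇔ z has order 48 in GF(7)[z]/(f), i.e. z^(48/q) ≠ 1 for each prime q | 48.
z^(24) mod f = 1
z^(16) mod f = 1
Since z^(24) = 1, the order of z divides 24 < 48; not primitive.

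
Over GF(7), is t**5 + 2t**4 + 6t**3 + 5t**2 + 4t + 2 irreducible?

Yes

Write f(t) = t**5 + 2t**4 + 6t**3 + 5t**2 + 4t + 2.
Check for roots in GF(7): f(0) = 2; f(1) = 6; f(2) = 2; f(3) = 3; f(4) = 2; f(5) = 1; f(6) = 5.
No roots, so no linear factors.
Degree-2 irreducible divisors: test the 21 monic irreducibles of degree 2 over GF(7).
None of them divide f (all give nonzero remainder).
No irreducible factor of degree ≤ 2 exists, so f is irreducible over GF(7).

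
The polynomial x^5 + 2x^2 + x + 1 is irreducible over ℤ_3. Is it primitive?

Yes

Write f(x) = x^5 + 2x^2 + x + 1.
|GF(3^5)^×| = 3^5 − 1 = 242. Prime factorization: 242 = 2·11^2.
f is primitive ⇔ x has order 242 in GF(3)[x]/(f), i.e. x^(242/q) ≠ 1 for each prime q | 242.
x^(121) mod f = 2.
x^(22) mod f = x^4 + x^3 + 2x^2 + x.
None equal 1, so x has full order 242; f is primitive.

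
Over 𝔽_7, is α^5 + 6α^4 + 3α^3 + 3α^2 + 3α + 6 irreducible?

Write m(α) = α^5 + 6α^4 + 3α^3 + 3α^2 + 3α + 6.
Check for roots in 𝔽_7: m(0) = 6; m(1) = 1; m(2) = 1; m(3) = 5; m(4) = 4; m(5) = 3; m(6) = 1.
No roots, so no linear factors.
Degree-2 irreducible divisors: test the 21 monic irreducibles of degree 2 over GF(7).
None of them divide m (all give nonzero remainder).
No irreducible factor of degree ≤ 2 exists, so m is irreducible over GF(7).

Yes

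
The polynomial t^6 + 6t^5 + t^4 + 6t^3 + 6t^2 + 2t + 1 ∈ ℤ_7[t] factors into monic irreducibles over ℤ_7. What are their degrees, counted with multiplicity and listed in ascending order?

6

Write h(t) = t^6 + 6t^5 + t^4 + 6t^3 + 6t^2 + 2t + 1.
Complete factorization: h(t) = (t^6 + 6t^5 + t^4 + 6t^3 + 6t^2 + 2t + 1).
Factor degrees with multiplicity: 6 = 6.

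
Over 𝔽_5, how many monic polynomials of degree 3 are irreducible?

The number of monic irreducibles of degree 3 over GF(5) is (1/3)·Σ_{d∣3} μ(3/d) 5^d.
Divisors of 3: 1, 3; μ(3/d) for each: -1, 1.
Σ = − 5^1 + 5^3 = 120.
N = 120/3 = 40.

40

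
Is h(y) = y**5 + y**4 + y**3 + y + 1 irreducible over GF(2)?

Check for roots in GF(2): h(0) = 1; h(1) = 1.
No roots, so no linear factors.
Monic irreducibles of degree 2 over GF(2): y**2 + y + 1.
None of them divide h (all give nonzero remainder).
No irreducible factor of degree ≤ 2 exists, so h is irreducible over GF(2).

Yes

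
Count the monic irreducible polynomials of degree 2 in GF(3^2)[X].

36

The number of monic irreducibles of degree 2 over GF(9) is (1/2)·Σ_{d∣2} μ(2/d) 9^d.
Divisors of 2: 1, 2; μ(2/d) for each: -1, 1.
Σ = − 9^1 + 9^2 = 72.
N = 72/2 = 36.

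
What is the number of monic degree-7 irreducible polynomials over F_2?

18

x^(2^7) − x is the product of all monic irreducibles of degree dividing 7; Möbius inversion gives N = (1/7) Σ μ(7/d)·2^d.
Divisors of 7: 1, 7; μ(7/d) for each: -1, 1.
Σ = − 2^1 + 2^7 = 126.
N = 126/7 = 18.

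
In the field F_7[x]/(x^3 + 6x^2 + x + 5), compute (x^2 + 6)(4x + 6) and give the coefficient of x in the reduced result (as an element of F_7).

6

Multiply in F_7[x]: (x^2 + 6)·(4x + 6) = 4x^3 + 6x^2 + 3x + 1.
Reduce using x^3 ≡ x^2 + 6x + 2 (mod x^3 + 6x^2 + x + 5).
Reduced: 3x^2 + 6x + 2.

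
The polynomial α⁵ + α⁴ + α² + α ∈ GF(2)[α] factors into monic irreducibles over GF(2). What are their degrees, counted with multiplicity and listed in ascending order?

Write f(α) = α⁵ + α⁴ + α² + α.
Roots in GF(2): f(0) = 0 → root; f(1) = 0 → root.
Linear factors from roots: (α), (α + 1).
Complete factorization: f(α) = (α)·(α + 1)^2·(α² + α + 1).
Factor degrees with multiplicity: 1 + 1 + 1 + 2 = 5.

1, 1, 1, 2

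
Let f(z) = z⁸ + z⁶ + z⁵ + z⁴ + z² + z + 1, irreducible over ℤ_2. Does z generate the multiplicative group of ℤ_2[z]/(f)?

|GF(2^8)^×| = 2^8 − 1 = 255. Prime factorization: 255 = 3·5·17.
f is primitive ⇔ z has order 255 in GF(2)[z]/(f), i.e. z^(255/q) ≠ 1 for each prime q | 255.
z^(85) mod f = 1
z^(51) mod f = z⁶ + z⁴ + z³ + z² + z.
z^(15) mod f = z⁷ + z⁶ + z⁵ + z⁴ + z³ + z² + z.
Since z^(85) = 1, the order of z divides 85 < 255; not primitive.

No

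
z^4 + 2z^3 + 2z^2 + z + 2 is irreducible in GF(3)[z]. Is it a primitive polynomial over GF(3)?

Write f(z) = z^4 + 2z^3 + 2z^2 + z + 2.
|GF(3^4)^×| = 3^4 − 1 = 80. Prime factorization: 80 = 2^4·5.
f is primitive ⇔ z has order 80 in GF(3)[z]/(f), i.e. z^(80/q) ≠ 1 for each prime q | 80.
z^(40) mod f = 2.
z^(16) mod f = z^2 + 2z.
None equal 1, so z has full order 80; f is primitive.

Yes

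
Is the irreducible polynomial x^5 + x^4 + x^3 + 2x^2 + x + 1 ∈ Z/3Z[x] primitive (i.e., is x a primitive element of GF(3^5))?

Write f(x) = x^5 + x^4 + x^3 + 2x^2 + x + 1.
|GF(3^5)^×| = 3^5 − 1 = 242. Prime factorization: 242 = 2·11^2.
f is primitive ⇔ x has order 242 in GF(3)[x]/(f), i.e. x^(242/q) ≠ 1 for each prime q | 242.
x^(121) mod f = 2.
x^(22) mod f = x^4 + 2x^2 + x + 1.
None equal 1, so x has full order 242; f is primitive.

Yes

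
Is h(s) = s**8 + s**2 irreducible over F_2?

No

Check for roots in F_2: h(0) = 0 → root; h(1) = 0 → root.
h(0) = 0, so (s) divides h(s); h is reducible.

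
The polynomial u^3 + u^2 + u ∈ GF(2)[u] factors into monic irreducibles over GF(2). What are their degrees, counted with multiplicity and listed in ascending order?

1, 2

Write h(u) = u^3 + u^2 + u.
Roots in GF(2): h(0) = 0 → root; h(1) = 1.
Linear factors from roots: (u).
Complete factorization: h(u) = (u)·(u^2 + u + 1).
Factor degrees with multiplicity: 1 + 2 = 3.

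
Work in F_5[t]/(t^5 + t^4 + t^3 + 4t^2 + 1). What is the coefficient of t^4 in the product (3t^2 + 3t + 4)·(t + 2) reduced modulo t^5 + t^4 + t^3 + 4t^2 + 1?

0

Multiply in F_5[t]: (3t^2 + 3t + 4)·(t + 2) = 3t^3 + 4t^2 + 3.
Reduced: 3t^3 + 4t^2 + 3.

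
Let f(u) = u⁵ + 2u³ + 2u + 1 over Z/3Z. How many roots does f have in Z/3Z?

1

Evaluate at each of the 3 elements of Z/3Z:
f(0) = 1; f(1) = 0 → root; f(2) = 2.
Roots: {1}.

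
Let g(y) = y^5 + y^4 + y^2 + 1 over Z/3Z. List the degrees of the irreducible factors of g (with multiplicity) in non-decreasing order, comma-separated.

5

Roots in Z/3Z: g(0) = 1; g(1) = 1; g(2) = 2.
Complete factorization: g(y) = (y^5 + y^4 + y^2 + 1).
Factor degrees with multiplicity: 5 = 5.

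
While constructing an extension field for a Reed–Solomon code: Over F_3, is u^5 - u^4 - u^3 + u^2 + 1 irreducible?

Yes

Write g(u) = u^5 - u^4 - u^3 + u^2 + 1.
Check for roots in F_3: g(0) = 1; g(1) = 1; g(2) = 1.
No roots, so no linear factors.
Monic irreducibles of degree 2 over GF(3): u^2 + 1, u^2 + u - 1, u^2 - u - 1.
None of them divide g (all give nonzero remainder).
No irreducible factor of degree ≤ 2 exists, so g is irreducible over GF(3).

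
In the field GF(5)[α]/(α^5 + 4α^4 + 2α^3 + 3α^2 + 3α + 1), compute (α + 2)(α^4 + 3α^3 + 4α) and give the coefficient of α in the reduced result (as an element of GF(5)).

0

Multiply in GF(5)[α]: (α + 2)·(α^4 + 3α^3 + 4α) = α^5 + α^3 + 4α^2 + 3α.
Reduce using α^5 ≡ α^4 + 3α^3 + 2α^2 + 2α + 4 (mod α^5 + 4α^4 + 2α^3 + 3α^2 + 3α + 1).
Reduced: α^4 + 4α^3 + α^2 + 4.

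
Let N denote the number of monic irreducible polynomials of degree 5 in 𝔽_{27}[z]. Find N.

The number of monic irreducibles of degree 5 over GF(27) is (1/5)·Σ_{d∣5} μ(5/d) 27^d.
Divisors of 5: 1, 5; μ(5/d) for each: -1, 1.
Σ = − 27^1 + 27^5 = 14348880.
N = 14348880/5 = 2869776.

2869776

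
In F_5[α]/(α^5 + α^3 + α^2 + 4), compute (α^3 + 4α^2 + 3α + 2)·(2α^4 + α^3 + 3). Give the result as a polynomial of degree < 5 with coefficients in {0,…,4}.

α^4 + 3α^3 + α^2 + 3α + 4

Multiply in F_5[α]: (α^3 + 4α^2 + 3α + 2)·(2α^4 + α^3 + 3) = 2α^7 + 4α^6 + 2α^4 + 2α^2 + 4α + 1.
Reduce using α^5 ≡ 4α^3 + 4α^2 + 1 (mod α^5 + α^3 + α^2 + 4).
Reduced: α^4 + 3α^3 + α^2 + 3α + 4.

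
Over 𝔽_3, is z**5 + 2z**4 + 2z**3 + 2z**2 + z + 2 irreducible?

Yes

Write P(z) = z**5 + 2z**4 + 2z**3 + 2z**2 + z + 2.
Check for roots in 𝔽_3: P(0) = 2; P(1) = 1; P(2) = 2.
No roots, so no linear factors.
Monic irreducibles of degree 2 over GF(3): z**2 + 1, z**2 + z + 2, z**2 + 2z + 2.
None of them divide P (all give nonzero remainder).
No irreducible factor of degree ≤ 2 exists, so P is irreducible over GF(3).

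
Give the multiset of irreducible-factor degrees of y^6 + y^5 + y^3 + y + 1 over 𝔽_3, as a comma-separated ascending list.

Write h(y) = y^6 + y^5 + y^3 + y + 1.
Roots in 𝔽_3: h(0) = 1; h(1) = 2; h(2) = 2.
Complete factorization: h(y) = (y^6 + y^5 + y^3 + y + 1).
Factor degrees with multiplicity: 6 = 6.

6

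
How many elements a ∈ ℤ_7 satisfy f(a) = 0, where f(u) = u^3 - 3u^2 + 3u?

3

Evaluate at each of the 7 elements of ℤ_7:
f(0) = 0 → root; f(1) = 1; f(2) = 2; f(3) = 2; f(4) = 0 → root; f(5) = 2; f(6) = 0 → root.
Roots: {0, 4, 6}.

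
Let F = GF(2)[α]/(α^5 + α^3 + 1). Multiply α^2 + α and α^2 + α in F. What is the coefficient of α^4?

1

Multiply in GF(2)[α]: (α^2 + α)·(α^2 + α) = α^4 + α^2.
Reduced: α^4 + α^2.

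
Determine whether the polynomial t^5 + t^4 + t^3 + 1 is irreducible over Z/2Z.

No

Write h(t) = t^5 + t^4 + t^3 + 1.
Check for roots in Z/2Z: h(0) = 1; h(1) = 0 → root.
h(1) = 0, so (t − 1) divides h(t); h is reducible.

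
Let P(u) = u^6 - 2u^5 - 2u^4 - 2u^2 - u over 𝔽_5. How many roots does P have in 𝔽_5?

Evaluate at each of the 5 elements of 𝔽_5:
P(0) = 0 → root; P(1) = 4; P(2) = 3; P(3) = 0 → root; P(4) = 0 → root.
Roots: {0, 3, 4}.

3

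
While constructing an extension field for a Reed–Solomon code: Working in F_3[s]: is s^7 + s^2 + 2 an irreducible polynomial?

Yes

Write h(s) = s^7 + s^2 + 2.
Check for roots in F_3: h(0) = 2; h(1) = 1; h(2) = 2.
No roots, so no linear factors.
Monic irreducibles of degree 2 over GF(3): s^2 + 1, s^2 + s + 2, s^2 + 2s + 2.
None of them divide h (all give nonzero remainder).
Degree-3 irreducible divisors: test the 8 monic irreducibles of degree 3 over GF(3).
None of them divide h (all give nonzero remainder).
No irreducible factor of degree ≤ 3 exists, so h is irreducible over GF(3).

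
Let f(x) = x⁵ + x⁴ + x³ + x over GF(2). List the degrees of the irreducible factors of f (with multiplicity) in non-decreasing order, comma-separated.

1, 1, 3

Roots in GF(2): f(0) = 0 → root; f(1) = 0 → root.
Linear factors from roots: (x), (x + 1).
Complete factorization: f(x) = (x)·(x + 1)·(x³ + x + 1).
Factor degrees with multiplicity: 1 + 1 + 3 = 5.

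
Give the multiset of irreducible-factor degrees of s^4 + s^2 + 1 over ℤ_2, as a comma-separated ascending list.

Write f(s) = s^4 + s^2 + 1.
Roots in ℤ_2: f(0) = 1; f(1) = 1.
Complete factorization: f(s) = (s^2 + s + 1)^2.
Factor degrees with multiplicity: 2 + 2 = 4.

2, 2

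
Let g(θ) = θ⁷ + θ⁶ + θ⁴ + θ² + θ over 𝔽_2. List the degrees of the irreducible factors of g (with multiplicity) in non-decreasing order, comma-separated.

Roots in 𝔽_2: g(0) = 0 → root; g(1) = 1.
Linear factors from roots: (θ).
Complete factorization: g(θ) = (θ)·(θ² + θ + 1)^3.
Factor degrees with multiplicity: 1 + 2 + 2 + 2 = 7.

1, 2, 2, 2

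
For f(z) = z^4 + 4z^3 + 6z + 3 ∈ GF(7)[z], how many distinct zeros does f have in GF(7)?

4

Evaluate at each of the 7 elements of GF(7):
f(0) = 3; f(1) = 0 → root; f(2) = 0 → root; f(3) = 0 → root; f(4) = 0 → root; f(5) = 3; f(6) = 1.
Roots: {1, 2, 3, 4}.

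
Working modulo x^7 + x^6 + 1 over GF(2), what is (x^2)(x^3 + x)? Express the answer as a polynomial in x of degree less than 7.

x^5 + x^3

Multiply in GF(2)[x]: (x^2)·(x^3 + x) = x^5 + x^3.
Reduced: x^5 + x^3.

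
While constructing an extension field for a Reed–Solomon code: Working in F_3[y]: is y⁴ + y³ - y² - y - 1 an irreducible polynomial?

Write m(y) = y⁴ + y³ - y² - y - 1.
Check for roots in F_3: m(0) = 2; m(1) = 2; m(2) = 2.
No roots, so no linear factors.
Monic irreducibles of degree 2 over GF(3): y² + 1, y² + y - 1, y² - y - 1.
None of them divide m (all give nonzero remainder).
No irreducible factor of degree ≤ 2 exists, so m is irreducible over GF(3).

Yes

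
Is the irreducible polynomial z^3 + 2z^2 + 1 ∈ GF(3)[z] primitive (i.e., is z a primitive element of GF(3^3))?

Write f(z) = z^3 + 2z^2 + 1.
|GF(3^3)^×| = 3^3 − 1 = 26. Prime factorization: 26 = 2·13.
f is primitive ⇔ z has order 26 in GF(3)[z]/(f), i.e. z^(26/q) ≠ 1 for each prime q | 26.
z^(13) mod f = 2.
z^(2) mod f = z^2.
None equal 1, so z has full order 26; f is primitive.

Yes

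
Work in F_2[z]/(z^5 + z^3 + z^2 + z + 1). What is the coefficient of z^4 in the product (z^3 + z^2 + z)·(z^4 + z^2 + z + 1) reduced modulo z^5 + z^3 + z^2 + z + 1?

0

Multiply in F_2[z]: (z^3 + z^2 + z)·(z^4 + z^2 + z + 1) = z^7 + z^6 + z^3 + z.
Reduce using z^5 ≡ z^3 + z^2 + z + 1 (mod z^5 + z^3 + z^2 + z + 1).
Reduced: z^2 + z + 1.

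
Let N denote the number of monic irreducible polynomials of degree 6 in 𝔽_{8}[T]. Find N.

Gauss's count: N_{8}(6) = (1/6) Σ_{d|6} μ(6/d)·8^d.
Divisors of 6: 1, 2, 3, 6; μ(6/d) for each: 1, -1, -1, 1.
Σ = 8^1 − 8^2 − 8^3 + 8^6 = 261576.
N = 261576/6 = 43596.

43596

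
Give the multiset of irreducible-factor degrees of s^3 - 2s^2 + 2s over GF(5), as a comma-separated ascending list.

Write g(s) = s^3 - 2s^2 + 2s.
Roots in GF(5): g(0) = 0 → root; g(1) = 1; g(2) = 4; g(3) = 0 → root; g(4) = 0 → root.
Linear factors from roots: (s), (s + 2), (s + 1).
Complete factorization: g(s) = (s)·(s + 1)·(s + 2).
Factor degrees with multiplicity: 1 + 1 + 1 = 3.

1, 1, 1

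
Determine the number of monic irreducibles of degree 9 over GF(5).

The number of monic irreducibles of degree 9 over GF(5) is (1/9)·Σ_{d∣9} μ(9/d) 5^d.
Divisors of 9: 1, 3, 9; μ(9/d) for each: 0, -1, 1.
Σ = − 5^3 + 5^9 = 1953000.
N = 1953000/9 = 217000.

217000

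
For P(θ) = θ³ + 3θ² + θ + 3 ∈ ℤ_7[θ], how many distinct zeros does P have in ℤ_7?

1

Evaluate at each of the 7 elements of ℤ_7:
P(0) = 3; P(1) = 1; P(2) = 4; P(3) = 4; P(4) = 0 → root; P(5) = 5; P(6) = 4.
Roots: {4}.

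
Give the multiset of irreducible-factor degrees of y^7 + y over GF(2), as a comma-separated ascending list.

Write h(y) = y^7 + y.
Roots in GF(2): h(0) = 0 → root; h(1) = 0 → root.
Linear factors from roots: (y), (y + 1).
Complete factorization: h(y) = (y)·(y + 1)^2·(y^2 + y + 1)^2.
Factor degrees with multiplicity: 1 + 1 + 1 + 2 + 2 = 7.

1, 1, 1, 2, 2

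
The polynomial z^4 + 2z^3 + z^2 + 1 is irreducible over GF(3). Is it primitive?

Write f(z) = z^4 + 2z^3 + z^2 + 1.
|GF(3^4)^×| = 3^4 − 1 = 80. Prime factorization: 80 = 2^4·5.
f is primitive ⇔ z has order 80 in GF(3)[z]/(f), i.e. z^(80/q) ≠ 1 for each prime q | 80.
z^(40) mod f = 1
z^(16) mod f = z^3 + z^2 + 2z.
Since z^(40) = 1, the order of z divides 40 < 80; not primitive.

No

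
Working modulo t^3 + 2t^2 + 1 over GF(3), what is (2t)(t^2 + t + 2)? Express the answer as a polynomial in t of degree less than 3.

t^2 + t + 1

Multiply in GF(3)[t]: (2t)·(t^2 + t + 2) = 2t^3 + 2t^2 + t.
Reduce using t^3 ≡ t^2 + 2 (mod t^3 + 2t^2 + 1).
Reduced: t^2 + t + 1.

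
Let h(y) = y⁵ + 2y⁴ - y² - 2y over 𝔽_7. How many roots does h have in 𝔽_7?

5

Evaluate at each of the 7 elements of 𝔽_7:
h(0) = 0 → root; h(1) = 0 → root; h(2) = 0 → root; h(3) = 5; h(4) = 0 → root; h(5) = 0 → root; h(6) = 2.
Roots: {0, 1, 2, 4, 5}.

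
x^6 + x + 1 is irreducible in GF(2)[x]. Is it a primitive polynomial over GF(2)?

Yes

Write f(x) = x^6 + x + 1.
|GF(2^6)^×| = 2^6 − 1 = 63. Prime factorization: 63 = 3^2·7.
f is primitive ⇔ x has order 63 in GF(2)[x]/(f), i.e. x^(63/q) ≠ 1 for each prime q | 63.
x^(21) mod f = x^5 + x^4 + x^3 + x + 1.
x^(9) mod f = x^4 + x^3.
None equal 1, so x has full order 63; f is primitive.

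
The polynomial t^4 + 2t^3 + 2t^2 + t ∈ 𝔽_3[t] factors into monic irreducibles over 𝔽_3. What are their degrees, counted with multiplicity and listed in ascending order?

Write g(t) = t^4 + 2t^3 + 2t^2 + t.
Roots in 𝔽_3: g(0) = 0 → root; g(1) = 0 → root; g(2) = 0 → root.
Linear factors from roots: (t), (t + 2), (t + 1).
Complete factorization: g(t) = (t)·(t + 1)·(t + 2)^2.
Factor degrees with multiplicity: 1 + 1 + 1 + 1 = 4.

1, 1, 1, 1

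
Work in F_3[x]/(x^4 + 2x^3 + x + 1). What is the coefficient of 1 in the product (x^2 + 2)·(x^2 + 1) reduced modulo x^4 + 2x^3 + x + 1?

Multiply in F_3[x]: (x^2 + 2)·(x^2 + 1) = x^4 + 2.
Reduce using x^4 ≡ x^3 + 2x + 2 (mod x^4 + 2x^3 + x + 1).
Reduced: x^3 + 2x + 1.

1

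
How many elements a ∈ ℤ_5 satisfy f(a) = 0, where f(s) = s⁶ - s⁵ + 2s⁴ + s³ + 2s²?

Evaluate at each of the 5 elements of ℤ_5:
f(0) = 0 → root; f(1) = 0 → root; f(2) = 0 → root; f(3) = 3; f(4) = 0 → root.
Roots: {0, 1, 2, 4}.

4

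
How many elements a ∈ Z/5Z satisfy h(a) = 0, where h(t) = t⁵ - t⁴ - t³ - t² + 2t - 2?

Evaluate at each of the 5 elements of Z/5Z:
h(0) = 3; h(1) = 3; h(2) = 1; h(3) = 0 → root; h(4) = 4.
Roots: {3}.

1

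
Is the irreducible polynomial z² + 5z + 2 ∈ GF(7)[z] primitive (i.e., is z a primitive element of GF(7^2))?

Write f(z) = z² + 5z + 2.
|GF(7^2)^×| = 7^2 − 1 = 48. Prime factorization: 48 = 2^4·3.
f is primitive ⇔ z has order 48 in GF(7)[z]/(f), i.e. z^(48/q) ≠ 1 for each prime q | 48.
z^(24) mod f = 1
z^(16) mod f = 4.
Since z^(24) = 1, the order of z divides 24 < 48; not primitive.

No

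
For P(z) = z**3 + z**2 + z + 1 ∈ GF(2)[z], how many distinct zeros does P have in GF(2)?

Evaluate at each of the 2 elements of GF(2):
P(0) = 1; P(1) = 0 → root.
Roots: {1}.

1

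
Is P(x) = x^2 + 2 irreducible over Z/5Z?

Yes

Check for roots in Z/5Z: P(0) = 2; P(1) = 3; P(2) = 1; P(3) = 1; P(4) = 3.
No roots. A degree-2 polynomial over a field with no linear factor is irreducible.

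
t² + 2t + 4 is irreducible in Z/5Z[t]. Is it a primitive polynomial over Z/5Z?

No

Write f(t) = t² + 2t + 4.
|GF(5^2)^×| = 5^2 − 1 = 24. Prime factorization: 24 = 2^3·3.
f is primitive ⇔ t has order 24 in GF(5)[t]/(f), i.e. t^(24/q) ≠ 1 for each prime q | 24.
t^(12) mod f = 1
t^(8) mod f = 2t + 4.
Since t^(12) = 1, the order of t divides 12 < 24; not primitive.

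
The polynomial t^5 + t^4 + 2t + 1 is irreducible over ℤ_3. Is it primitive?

Write f(t) = t^5 + t^4 + 2t + 1.
|GF(3^5)^×| = 3^5 − 1 = 242. Prime factorization: 242 = 2·11^2.
f is primitive ⇔ t has order 242 in GF(3)[t]/(f), i.e. t^(242/q) ≠ 1 for each prime q | 242.
t^(121) mod f = 2.
t^(22) mod f = t^3 + 2.
None equal 1, so t has full order 242; f is primitive.

Yes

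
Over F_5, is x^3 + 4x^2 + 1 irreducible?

Write f(x) = x^3 + 4x^2 + 1.
Check for roots in F_5: f(0) = 1; f(1) = 1; f(2) = 0 → root; f(3) = 4; f(4) = 4.
f(2) = 0, so (x − 2) divides f(x); f is reducible.

No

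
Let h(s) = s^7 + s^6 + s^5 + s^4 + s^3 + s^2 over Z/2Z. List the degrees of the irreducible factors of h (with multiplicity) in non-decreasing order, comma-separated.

Roots in Z/2Z: h(0) = 0 → root; h(1) = 0 → root.
Linear factors from roots: (s), (s + 1).
Complete factorization: h(s) = (s + 1)·(s)^2·(s^2 + s + 1)^2.
Factor degrees with multiplicity: 1 + 1 + 1 + 2 + 2 = 7.

1, 1, 1, 2, 2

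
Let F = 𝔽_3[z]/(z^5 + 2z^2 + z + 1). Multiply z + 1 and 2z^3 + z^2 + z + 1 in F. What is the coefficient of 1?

Multiply in 𝔽_3[z]: (z + 1)·(2z^3 + z^2 + z + 1) = 2z^4 + 2z^2 + 2z + 1.
Reduced: 2z^4 + 2z^2 + 2z + 1.

1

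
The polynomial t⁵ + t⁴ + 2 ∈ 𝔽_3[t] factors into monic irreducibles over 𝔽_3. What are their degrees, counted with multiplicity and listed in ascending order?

Write f(t) = t⁵ + t⁴ + 2.
Roots in 𝔽_3: f(0) = 2; f(1) = 1; f(2) = 2.
Complete factorization: f(t) = (t⁵ + t⁴ + 2).
Factor degrees with multiplicity: 5 = 5.

5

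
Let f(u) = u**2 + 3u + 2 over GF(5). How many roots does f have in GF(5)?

Evaluate at each of the 5 elements of GF(5):
f(0) = 2; f(1) = 1; f(2) = 2; f(3) = 0 → root; f(4) = 0 → root.
Roots: {3, 4}.

2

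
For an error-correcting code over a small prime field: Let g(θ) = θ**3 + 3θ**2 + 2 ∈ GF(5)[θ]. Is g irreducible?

Yes

Check for roots in GF(5): g(0) = 2; g(1) = 1; g(2) = 2; g(3) = 1; g(4) = 4.
No roots. A degree-3 polynomial over a field with no linear factor is irreducible.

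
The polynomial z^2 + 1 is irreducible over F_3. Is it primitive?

No

Write f(z) = z^2 + 1.
|GF(3^2)^×| = 3^2 − 1 = 8. Prime factorization: 8 = 2^3.
f is primitive ⇔ z has order 8 in GF(3)[z]/(f), i.e. z^(8/q) ≠ 1 for each prime q | 8.
z^(4) mod f = 1
Since z^(4) = 1, the order of z divides 4 < 8; not primitive.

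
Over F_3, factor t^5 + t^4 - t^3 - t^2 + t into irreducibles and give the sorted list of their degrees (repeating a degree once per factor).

1, 2, 2

Write f(t) = t^5 + t^4 - t^3 - t^2 + t.
Roots in F_3: f(0) = 0 → root; f(1) = 1; f(2) = 2.
Linear factors from roots: (t).
Complete factorization: f(t) = (t)·(t^2 - t - 1)^2.
Factor degrees with multiplicity: 1 + 2 + 2 = 5.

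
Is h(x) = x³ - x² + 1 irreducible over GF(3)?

Check for roots in GF(3): h(0) = 1; h(1) = 1; h(2) = 2.
No roots. A degree-3 polynomial over a field with no linear factor is irreducible.

Yes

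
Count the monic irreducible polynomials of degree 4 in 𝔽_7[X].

588

By the necklace-counting formula, N_7(4) = (1/4) Σ_{d|4} μ(4/d)·7^d.
Divisors of 4: 1, 2, 4; μ(4/d) for each: 0, -1, 1.
Σ = − 7^2 + 7^4 = 2352.
N = 2352/4 = 588.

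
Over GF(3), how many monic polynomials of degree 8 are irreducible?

810

x^(3^8) − x is the product of all monic irreducibles of degree dividing 8; Möbius inversion gives N = (1/8) Σ μ(8/d)·3^d.
Divisors of 8: 1, 2, 4, 8; μ(8/d) for each: 0, 0, -1, 1.
Σ = − 3^4 + 3^8 = 6480.
N = 6480/8 = 810.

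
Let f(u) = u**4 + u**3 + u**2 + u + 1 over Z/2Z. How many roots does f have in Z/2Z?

Evaluate at each of the 2 elements of Z/2Z:
f(0) = 1; f(1) = 1.
No element is a root.

0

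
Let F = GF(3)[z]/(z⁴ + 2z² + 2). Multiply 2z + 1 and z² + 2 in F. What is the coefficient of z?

Multiply in GF(3)[z]: (2z + 1)·(z² + 2) = 2z³ + z² + z + 2.
Reduced: 2z³ + z² + z + 2.

1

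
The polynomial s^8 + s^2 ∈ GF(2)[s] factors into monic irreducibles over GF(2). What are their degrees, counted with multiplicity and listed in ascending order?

1, 1, 1, 1, 2, 2

Write f(s) = s^8 + s^2.
Roots in GF(2): f(0) = 0 → root; f(1) = 0 → root.
Linear factors from roots: (s), (s + 1).
Complete factorization: f(s) = (s)^2·(s + 1)^2·(s^2 + s + 1)^2.
Factor degrees with multiplicity: 1 + 1 + 1 + 1 + 2 + 2 = 8.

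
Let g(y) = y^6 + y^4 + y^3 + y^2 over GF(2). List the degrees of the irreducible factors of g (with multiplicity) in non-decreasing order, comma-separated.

Roots in GF(2): g(0) = 0 → root; g(1) = 0 → root.
Linear factors from roots: (y), (y + 1).
Complete factorization: g(y) = (y + 1)·(y)^2·(y^3 + y^2 + 1).
Factor degrees with multiplicity: 1 + 1 + 1 + 3 = 6.

1, 1, 1, 3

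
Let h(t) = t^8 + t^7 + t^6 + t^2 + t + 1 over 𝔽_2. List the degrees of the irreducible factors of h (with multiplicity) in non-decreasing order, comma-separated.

1, 1, 2, 2, 2

Roots in 𝔽_2: h(0) = 1; h(1) = 0 → root.
Linear factors from roots: (t + 1).
Complete factorization: h(t) = (t + 1)^2·(t^2 + t + 1)^3.
Factor degrees with multiplicity: 1 + 1 + 2 + 2 + 2 = 8.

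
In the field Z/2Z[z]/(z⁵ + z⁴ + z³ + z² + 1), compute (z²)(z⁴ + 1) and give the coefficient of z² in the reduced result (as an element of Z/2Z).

Multiply in Z/2Z[z]: (z²)·(z⁴ + 1) = z⁶ + z².
Reduce using z⁵ ≡ z⁴ + z³ + z² + 1 (mod z⁵ + z⁴ + z³ + z² + 1).
Reduced: z + 1.

0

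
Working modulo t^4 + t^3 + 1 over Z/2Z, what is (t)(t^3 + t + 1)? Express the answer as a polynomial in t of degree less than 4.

t^3 + t^2 + t + 1

Multiply in Z/2Z[t]: (t)·(t^3 + t + 1) = t^4 + t^2 + t.
Reduce using t^4 ≡ t^3 + 1 (mod t^4 + t^3 + 1).
Reduced: t^3 + t^2 + t + 1.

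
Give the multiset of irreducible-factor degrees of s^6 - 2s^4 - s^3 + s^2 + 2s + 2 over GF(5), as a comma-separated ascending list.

2, 2, 2

Write f(s) = s^6 - 2s^4 - s^3 + s^2 + 2s + 2.
Roots in GF(5): f(0) = 2; f(1) = 3; f(2) = 4; f(3) = 2; f(4) = 1.
Complete factorization: f(s) = (s^2 - s + 2)·(s^2 - 2s - 1)^2.
Factor degrees with multiplicity: 2 + 2 + 2 = 6.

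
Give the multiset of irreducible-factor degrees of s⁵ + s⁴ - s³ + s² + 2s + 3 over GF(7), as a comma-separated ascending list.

1, 1, 3

Write h(s) = s⁵ + s⁴ - s³ + s² + 2s + 3.
Linear factors from roots: (s - 1), (s - 3).
Complete factorization: h(s) = (s - 3)·(s - 1)·(s³ - 2s² + 2s + 1).
Factor degrees with multiplicity: 1 + 1 + 3 = 5.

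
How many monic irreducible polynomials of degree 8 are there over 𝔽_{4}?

By the necklace-counting formula, N_4(8) = (1/8) Σ_{d|8} μ(8/d)·4^d.
Divisors of 8: 1, 2, 4, 8; μ(8/d) for each: 0, 0, -1, 1.
Σ = − 4^4 + 4^8 = 65280.
N = 65280/8 = 8160.

8160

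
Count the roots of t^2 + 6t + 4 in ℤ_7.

Write f(t) = t^2 + 6t + 4.
Evaluate at each of the 7 elements of ℤ_7:
f(0) = 4; f(1) = 4; f(2) = 6; f(3) = 3; f(4) = 2; f(5) = 3; f(6) = 6.
No element is a root.

0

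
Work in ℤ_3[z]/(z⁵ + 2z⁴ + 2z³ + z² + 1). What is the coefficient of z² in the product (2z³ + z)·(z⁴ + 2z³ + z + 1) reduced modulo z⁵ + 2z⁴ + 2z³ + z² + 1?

Multiply in ℤ_3[z]: (2z³ + z)·(z⁴ + 2z³ + z + 1) = 2z⁷ + z⁶ + z⁵ + z⁴ + 2z³ + z² + z.
Reduce using z⁵ ≡ z⁴ + z³ + 2z² + 2 (mod z⁵ + 2z⁴ + 2z³ + z² + 1).
Reduced: 2z⁴ + 2z³ + 2z² + z.

2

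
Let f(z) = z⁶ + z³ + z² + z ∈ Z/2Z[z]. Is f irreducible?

No

Check for roots in Z/2Z: f(0) = 0 → root; f(1) = 0 → root.
f(0) = 0, so (z) divides f(z); f is reducible.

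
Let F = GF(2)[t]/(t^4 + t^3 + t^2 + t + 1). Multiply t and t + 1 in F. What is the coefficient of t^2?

1

Multiply in GF(2)[t]: (t)·(t + 1) = t^2 + t.
Reduced: t^2 + t.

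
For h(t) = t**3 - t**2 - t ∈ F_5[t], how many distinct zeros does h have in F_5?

2

Evaluate at each of the 5 elements of F_5:
h(0) = 0 → root; h(1) = 4; h(2) = 2; h(3) = 0 → root; h(4) = 4.
Roots: {0, 3}.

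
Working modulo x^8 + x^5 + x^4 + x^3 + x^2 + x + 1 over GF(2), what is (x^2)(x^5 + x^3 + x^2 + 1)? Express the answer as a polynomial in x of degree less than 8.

Multiply in GF(2)[x]: (x^2)·(x^5 + x^3 + x^2 + 1) = x^7 + x^5 + x^4 + x^2.
Reduced: x^7 + x^5 + x^4 + x^2.

x^7 + x^5 + x^4 + x^2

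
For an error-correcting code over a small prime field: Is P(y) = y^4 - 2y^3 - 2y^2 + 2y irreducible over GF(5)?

Check for roots in GF(5): P(0) = 0 → root; P(1) = 4; P(2) = 1; P(3) = 0 → root; P(4) = 4.
P(0) = 0, so (y) divides P(y); P is reducible.

No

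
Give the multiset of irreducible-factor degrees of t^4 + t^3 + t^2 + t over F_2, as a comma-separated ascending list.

Write f(t) = t^4 + t^3 + t^2 + t.
Roots in F_2: f(0) = 0 → root; f(1) = 0 → root.
Linear factors from roots: (t), (t + 1).
Complete factorization: f(t) = (t)·(t + 1)^3.
Factor degrees with multiplicity: 1 + 1 + 1 + 1 = 4.

1, 1, 1, 1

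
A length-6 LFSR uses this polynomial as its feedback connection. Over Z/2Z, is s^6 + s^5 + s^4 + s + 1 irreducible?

Yes

Write g(s) = s^6 + s^5 + s^4 + s + 1.
Check for roots in Z/2Z: g(0) = 1; g(1) = 1.
No roots, so no linear factors.
Monic irreducibles of degree 2 over GF(2): s^2 + s + 1.
None of them divide g (all give nonzero remainder).
Monic irreducibles of degree 3 over GF(2): s^3 + s + 1, s^3 + s^2 + 1.
None of them divide g (all give nonzero remainder).
No irreducible factor of degree ≤ 3 exists, so g is irreducible over GF(2).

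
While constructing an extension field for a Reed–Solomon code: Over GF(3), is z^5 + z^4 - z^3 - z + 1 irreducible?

Write g(z) = z^5 + z^4 - z^3 - z + 1.
Check for roots in GF(3): g(0) = 1; g(1) = 1; g(2) = 0 → root.
g(2) = 0, so (z − 2) divides g(z); g is reducible.

No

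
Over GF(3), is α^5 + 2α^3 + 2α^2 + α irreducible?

Write h(α) = α^5 + 2α^3 + 2α^2 + α.
Check for roots in GF(3): h(0) = 0 → root; h(1) = 0 → root; h(2) = 1.
h(0) = 0, so (α) divides h(α); h is reducible.

No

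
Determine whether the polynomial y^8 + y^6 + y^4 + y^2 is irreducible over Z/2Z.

Write P(y) = y^8 + y^6 + y^4 + y^2.
Check for roots in Z/2Z: P(0) = 0 → root; P(1) = 0 → root.
P(0) = 0, so (y) divides P(y); P is reducible.

No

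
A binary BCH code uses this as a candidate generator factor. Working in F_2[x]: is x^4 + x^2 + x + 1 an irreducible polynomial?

Write P(x) = x^4 + x^2 + x + 1.
Check for roots in F_2: P(0) = 1; P(1) = 0 → root.
P(1) = 0, so (x − 1) divides P(x); P is reducible.

No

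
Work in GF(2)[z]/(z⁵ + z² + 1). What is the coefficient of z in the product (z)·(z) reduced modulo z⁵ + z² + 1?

Multiply in GF(2)[z]: (z)·(z) = z².
Reduced: z².

0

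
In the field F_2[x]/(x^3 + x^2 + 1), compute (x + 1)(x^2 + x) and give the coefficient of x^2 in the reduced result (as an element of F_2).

Multiply in F_2[x]: (x + 1)·(x^2 + x) = x^3 + x.
Reduce using x^3 ≡ x^2 + 1 (mod x^3 + x^2 + 1).
Reduced: x^2 + x + 1.

1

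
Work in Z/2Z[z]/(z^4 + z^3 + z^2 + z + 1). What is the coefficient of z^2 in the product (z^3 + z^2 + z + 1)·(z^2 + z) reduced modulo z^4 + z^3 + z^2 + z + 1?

0

Multiply in Z/2Z[z]: (z^3 + z^2 + z + 1)·(z^2 + z) = z^5 + z.
Reduce using z^4 ≡ z^3 + z^2 + z + 1 (mod z^4 + z^3 + z^2 + z + 1).
Reduced: z + 1.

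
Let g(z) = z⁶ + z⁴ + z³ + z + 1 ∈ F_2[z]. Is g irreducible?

Yes

Check for roots in F_2: g(0) = 1; g(1) = 1.
No roots, so no linear factors.
Monic irreducibles of degree 2 over GF(2): z² + z + 1.
None of them divide g (all give nonzero remainder).
Monic irreducibles of degree 3 over GF(2): z³ + z + 1, z³ + z² + 1.
None of them divide g (all give nonzero remainder).
No irreducible factor of degree ≤ 3 exists, so g is irreducible over GF(2).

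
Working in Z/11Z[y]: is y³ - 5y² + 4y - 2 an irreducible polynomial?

Yes

Write m(y) = y³ - 5y² + 4y - 2.
Check each element of Z/11Z for a root: m(0)=9, m(1)=9, m(2)=5, m(3)=3, m(4)=9, m(5)=7, m(6)=3, m(7)=3, m(8)=2, m(9)=6, m(10)=10.
No roots. A degree-3 polynomial over a field with no linear factor is irreducible.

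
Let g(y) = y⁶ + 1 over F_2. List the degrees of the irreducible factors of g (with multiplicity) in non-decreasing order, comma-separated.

Roots in F_2: g(0) = 1; g(1) = 0 → root.
Linear factors from roots: (y + 1).
Complete factorization: g(y) = (y + 1)^2·(y² + y + 1)^2.
Factor degrees with multiplicity: 1 + 1 + 2 + 2 = 6.

1, 1, 2, 2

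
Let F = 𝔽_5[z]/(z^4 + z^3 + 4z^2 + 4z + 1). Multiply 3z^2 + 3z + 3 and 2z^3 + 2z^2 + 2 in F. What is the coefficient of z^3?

Multiply in 𝔽_5[z]: (3z^2 + 3z + 3)·(2z^3 + 2z^2 + 2) = z^5 + 2z^4 + 2z^3 + 2z^2 + z + 1.
Reduce using z^4 ≡ 4z^3 + z^2 + z + 4 (mod z^4 + z^3 + 4z^2 + 4z + 1).
Reduced: 2z^3 + 4z^2 + z.

2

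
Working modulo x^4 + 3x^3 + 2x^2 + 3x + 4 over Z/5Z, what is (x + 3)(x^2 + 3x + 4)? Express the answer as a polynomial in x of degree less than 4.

x^3 + x^2 + 3x + 2

Multiply in Z/5Z[x]: (x + 3)·(x^2 + 3x + 4) = x^3 + x^2 + 3x + 2.
Reduced: x^3 + x^2 + 3x + 2.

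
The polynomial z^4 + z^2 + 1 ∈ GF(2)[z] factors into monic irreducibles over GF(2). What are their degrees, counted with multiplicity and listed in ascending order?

2, 2

Write f(z) = z^4 + z^2 + 1.
Roots in GF(2): f(0) = 1; f(1) = 1.
Complete factorization: f(z) = (z^2 + z + 1)^2.
Factor degrees with multiplicity: 2 + 2 = 4.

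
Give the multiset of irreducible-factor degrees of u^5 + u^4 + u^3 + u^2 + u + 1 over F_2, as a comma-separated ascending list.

1, 2, 2

Write f(u) = u^5 + u^4 + u^3 + u^2 + u + 1.
Roots in F_2: f(0) = 1; f(1) = 0 → root.
Linear factors from roots: (u + 1).
Complete factorization: f(u) = (u + 1)·(u^2 + u + 1)^2.
Factor degrees with multiplicity: 1 + 2 + 2 = 5.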